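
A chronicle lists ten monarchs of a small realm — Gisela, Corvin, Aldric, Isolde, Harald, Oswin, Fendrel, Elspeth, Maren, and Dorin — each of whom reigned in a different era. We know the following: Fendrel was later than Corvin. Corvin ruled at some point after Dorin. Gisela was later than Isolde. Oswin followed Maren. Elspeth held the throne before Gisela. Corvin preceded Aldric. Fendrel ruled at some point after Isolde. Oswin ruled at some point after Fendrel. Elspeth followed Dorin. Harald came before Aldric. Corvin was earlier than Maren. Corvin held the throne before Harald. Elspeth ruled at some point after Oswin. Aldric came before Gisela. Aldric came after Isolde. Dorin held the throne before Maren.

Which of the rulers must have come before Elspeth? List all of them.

Directly stated before Elspeth: Dorin and Oswin.
Corvin reaches Elspeth via Corvin → Fendrel → Oswin → Elspeth.
Fendrel reaches Elspeth via Fendrel → Oswin → Elspeth.
Isolde reaches Elspeth via Isolde → Fendrel → Oswin → Elspeth.
Likewise Maren reaches Elspeth by chaining the stated constraints.
No chain forces Gisela (or any of the others) ahead of Elspeth.

Corvin, Dorin, Fendrel, Isolde, Maren, Oswin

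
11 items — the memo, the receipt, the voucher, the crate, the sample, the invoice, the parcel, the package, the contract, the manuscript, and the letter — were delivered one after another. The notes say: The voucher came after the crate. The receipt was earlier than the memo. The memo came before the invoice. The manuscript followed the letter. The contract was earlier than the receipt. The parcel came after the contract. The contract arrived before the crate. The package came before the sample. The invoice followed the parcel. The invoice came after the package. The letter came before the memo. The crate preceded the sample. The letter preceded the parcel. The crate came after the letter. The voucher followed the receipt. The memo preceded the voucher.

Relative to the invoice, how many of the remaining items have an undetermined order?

4

Forced before the invoice: the contract, the letter, the memo, the package, the parcel, and the receipt.
That leaves the crate, the manuscript, the sample, and the voucher with no forced order relative to the invoice — 4.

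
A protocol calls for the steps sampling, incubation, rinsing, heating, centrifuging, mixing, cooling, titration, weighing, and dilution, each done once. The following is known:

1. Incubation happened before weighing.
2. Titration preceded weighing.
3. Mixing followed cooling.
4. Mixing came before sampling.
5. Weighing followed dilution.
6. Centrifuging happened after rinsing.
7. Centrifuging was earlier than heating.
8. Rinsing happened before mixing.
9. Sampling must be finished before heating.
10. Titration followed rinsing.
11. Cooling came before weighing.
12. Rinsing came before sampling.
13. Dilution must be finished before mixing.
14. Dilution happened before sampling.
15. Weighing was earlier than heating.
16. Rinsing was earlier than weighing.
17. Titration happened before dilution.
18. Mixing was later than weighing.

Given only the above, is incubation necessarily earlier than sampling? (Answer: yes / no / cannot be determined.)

Chain the constraints: incubation → weighing → mixing → sampling. Each link is directly stated, so incubation comes before sampling.

yes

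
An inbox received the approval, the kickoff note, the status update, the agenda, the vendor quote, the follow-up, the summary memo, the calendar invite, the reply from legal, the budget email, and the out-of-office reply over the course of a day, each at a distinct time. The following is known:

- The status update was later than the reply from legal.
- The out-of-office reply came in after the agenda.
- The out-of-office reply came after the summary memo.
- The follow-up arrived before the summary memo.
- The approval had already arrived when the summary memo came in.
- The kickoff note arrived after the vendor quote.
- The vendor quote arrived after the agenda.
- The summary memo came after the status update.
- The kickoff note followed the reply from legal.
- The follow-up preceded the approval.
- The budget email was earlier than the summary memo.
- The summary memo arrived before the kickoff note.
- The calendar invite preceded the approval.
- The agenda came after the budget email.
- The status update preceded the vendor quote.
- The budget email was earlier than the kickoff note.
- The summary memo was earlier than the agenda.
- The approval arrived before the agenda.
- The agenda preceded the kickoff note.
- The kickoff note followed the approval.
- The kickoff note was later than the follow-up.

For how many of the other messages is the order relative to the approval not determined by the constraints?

Forced before the approval: the calendar invite and the follow-up; forced after the approval: the agenda, the kickoff note, the out-of-office reply, the summary memo, and the vendor quote.
That leaves the budget email, the reply from legal, and the status update with no forced order relative to the approval — 3.

3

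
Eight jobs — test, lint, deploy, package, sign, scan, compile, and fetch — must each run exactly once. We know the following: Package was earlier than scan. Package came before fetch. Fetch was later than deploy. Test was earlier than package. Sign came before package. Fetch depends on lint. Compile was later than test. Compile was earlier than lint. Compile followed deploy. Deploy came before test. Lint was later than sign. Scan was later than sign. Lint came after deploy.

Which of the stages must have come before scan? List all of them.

Directly stated before scan: package and sign.
Deploy reaches scan via deploy → test → package → scan.
Test reaches scan via test → package → scan.

deploy, package, sign, test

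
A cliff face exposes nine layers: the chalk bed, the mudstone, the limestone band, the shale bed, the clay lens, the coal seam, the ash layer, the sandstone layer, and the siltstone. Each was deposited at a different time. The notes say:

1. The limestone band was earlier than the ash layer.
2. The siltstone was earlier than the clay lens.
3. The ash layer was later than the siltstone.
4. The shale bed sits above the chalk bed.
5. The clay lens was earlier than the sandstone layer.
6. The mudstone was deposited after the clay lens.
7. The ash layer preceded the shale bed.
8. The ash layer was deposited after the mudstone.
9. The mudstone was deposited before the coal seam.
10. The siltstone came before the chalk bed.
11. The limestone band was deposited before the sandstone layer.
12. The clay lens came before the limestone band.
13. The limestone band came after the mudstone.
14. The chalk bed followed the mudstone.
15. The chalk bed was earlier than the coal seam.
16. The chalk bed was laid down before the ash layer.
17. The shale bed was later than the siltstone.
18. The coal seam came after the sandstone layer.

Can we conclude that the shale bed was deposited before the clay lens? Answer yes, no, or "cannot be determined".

no

Tracing the constraints gives the clay lens → the limestone band → the ash layer → the shale bed, so the clay lens must come before the shale bed.
That means the shale bed cannot be before the clay lens.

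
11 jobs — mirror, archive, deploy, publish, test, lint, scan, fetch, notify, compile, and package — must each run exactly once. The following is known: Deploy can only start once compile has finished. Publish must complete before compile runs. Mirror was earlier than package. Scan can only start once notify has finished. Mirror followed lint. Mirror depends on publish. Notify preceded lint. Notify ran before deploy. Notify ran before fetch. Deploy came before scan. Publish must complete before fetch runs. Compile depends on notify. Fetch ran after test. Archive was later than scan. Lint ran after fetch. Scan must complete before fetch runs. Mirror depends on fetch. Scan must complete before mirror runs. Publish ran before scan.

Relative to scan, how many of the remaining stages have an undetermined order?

Forced before scan: compile, deploy, notify, and publish; forced after scan: archive, fetch, lint, mirror, and package.
That leaves test with no forced order relative to scan — 1.

1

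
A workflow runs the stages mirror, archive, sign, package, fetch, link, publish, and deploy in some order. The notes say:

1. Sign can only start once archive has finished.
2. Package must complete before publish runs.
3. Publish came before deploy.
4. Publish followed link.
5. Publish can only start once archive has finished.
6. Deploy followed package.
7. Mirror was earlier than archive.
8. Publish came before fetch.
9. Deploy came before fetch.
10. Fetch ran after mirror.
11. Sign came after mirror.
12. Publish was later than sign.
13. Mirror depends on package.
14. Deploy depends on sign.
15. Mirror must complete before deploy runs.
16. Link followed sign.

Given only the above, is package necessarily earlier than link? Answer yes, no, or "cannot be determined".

yes

Chain the constraints: package → mirror → sign → link. Each link is directly stated, so package comes before link.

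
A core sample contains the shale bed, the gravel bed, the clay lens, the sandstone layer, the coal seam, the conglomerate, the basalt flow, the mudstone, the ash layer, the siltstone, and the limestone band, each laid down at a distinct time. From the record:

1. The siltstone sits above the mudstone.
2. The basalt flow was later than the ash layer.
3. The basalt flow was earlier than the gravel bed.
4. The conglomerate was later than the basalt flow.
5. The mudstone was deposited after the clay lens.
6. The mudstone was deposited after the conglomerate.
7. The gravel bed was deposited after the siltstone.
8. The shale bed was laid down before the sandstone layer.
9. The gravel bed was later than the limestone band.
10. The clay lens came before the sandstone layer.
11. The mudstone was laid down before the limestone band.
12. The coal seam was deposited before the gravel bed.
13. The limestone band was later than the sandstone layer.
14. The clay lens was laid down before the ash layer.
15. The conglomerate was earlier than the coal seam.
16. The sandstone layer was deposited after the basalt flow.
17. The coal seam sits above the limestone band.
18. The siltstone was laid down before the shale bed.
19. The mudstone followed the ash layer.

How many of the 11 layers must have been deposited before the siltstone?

5

Directly stated before the siltstone: the mudstone.
The ash layer reaches the siltstone via the ash layer → the mudstone → the siltstone.
The basalt flow reaches the siltstone via the basalt flow → the conglomerate → the mudstone → the siltstone.
The clay lens reaches the siltstone via the clay lens → the mudstone → the siltstone.
Likewise the conglomerate reaches the siltstone by chaining the stated constraints.
No chain forces the sandstone layer (or any of the others) ahead of the siltstone.
That's the ash layer, the basalt flow, the clay lens, the conglomerate, and the mudstone — 5 in all.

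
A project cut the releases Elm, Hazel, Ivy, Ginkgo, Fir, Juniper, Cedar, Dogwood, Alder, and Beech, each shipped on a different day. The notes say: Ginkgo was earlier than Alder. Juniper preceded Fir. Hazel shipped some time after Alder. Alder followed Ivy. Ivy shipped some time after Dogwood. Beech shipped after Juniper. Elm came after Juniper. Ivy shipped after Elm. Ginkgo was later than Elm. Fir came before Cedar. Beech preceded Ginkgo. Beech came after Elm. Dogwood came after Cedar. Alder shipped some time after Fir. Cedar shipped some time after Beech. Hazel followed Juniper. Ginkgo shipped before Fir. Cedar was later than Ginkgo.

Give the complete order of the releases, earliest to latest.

Juniper, Elm, Beech, Ginkgo, Fir, Cedar, Dogwood, Ivy, Alder, Hazel

The constraints fix every adjacent pair, so only one ordering works:
Juniper → Elm → Beech → Ginkgo → Fir → Cedar → Dogwood → Ivy → Alder → Hazel.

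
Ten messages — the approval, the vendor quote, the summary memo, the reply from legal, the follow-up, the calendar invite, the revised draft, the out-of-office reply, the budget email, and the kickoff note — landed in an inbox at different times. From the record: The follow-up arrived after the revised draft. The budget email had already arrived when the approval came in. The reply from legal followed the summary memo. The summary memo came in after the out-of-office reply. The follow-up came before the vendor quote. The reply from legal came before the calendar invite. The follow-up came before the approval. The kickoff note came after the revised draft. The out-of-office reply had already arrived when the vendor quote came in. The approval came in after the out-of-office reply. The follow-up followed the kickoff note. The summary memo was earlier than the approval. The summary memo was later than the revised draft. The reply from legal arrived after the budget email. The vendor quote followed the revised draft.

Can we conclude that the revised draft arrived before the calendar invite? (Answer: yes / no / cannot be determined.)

Chain the constraints: the revised draft → the summary memo → the reply from legal → the calendar invite. Each link is directly stated, so the revised draft comes before the calendar invite.

yes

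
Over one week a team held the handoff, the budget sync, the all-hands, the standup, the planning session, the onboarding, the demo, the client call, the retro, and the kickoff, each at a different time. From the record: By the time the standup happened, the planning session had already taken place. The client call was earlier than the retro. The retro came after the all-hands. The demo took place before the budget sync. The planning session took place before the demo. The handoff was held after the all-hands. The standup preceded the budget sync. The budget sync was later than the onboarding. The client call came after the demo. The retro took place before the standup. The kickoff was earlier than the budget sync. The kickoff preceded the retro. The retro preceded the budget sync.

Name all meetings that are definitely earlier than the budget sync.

Directly stated before the budget sync: the demo, the kickoff, the onboarding, the retro, and the standup.
The all-hands reaches the budget sync via the all-hands → the retro → the budget sync.
The client call reaches the budget sync via the client call → the retro → the budget sync.
The planning session reaches the budget sync via the planning session → the standup → the budget sync.

the all-hands, the client call, the demo, the kickoff, the onboarding, the planning session, the retro, the standup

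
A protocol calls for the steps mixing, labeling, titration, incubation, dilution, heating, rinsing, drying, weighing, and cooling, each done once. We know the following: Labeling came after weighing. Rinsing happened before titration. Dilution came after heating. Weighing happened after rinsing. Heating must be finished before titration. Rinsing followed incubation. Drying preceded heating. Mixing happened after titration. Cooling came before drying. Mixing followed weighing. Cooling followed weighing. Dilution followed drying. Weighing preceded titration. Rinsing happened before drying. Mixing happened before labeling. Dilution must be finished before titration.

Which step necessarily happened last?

Every other step has a chain of constraints placing it before labeling, so labeling is last.

labeling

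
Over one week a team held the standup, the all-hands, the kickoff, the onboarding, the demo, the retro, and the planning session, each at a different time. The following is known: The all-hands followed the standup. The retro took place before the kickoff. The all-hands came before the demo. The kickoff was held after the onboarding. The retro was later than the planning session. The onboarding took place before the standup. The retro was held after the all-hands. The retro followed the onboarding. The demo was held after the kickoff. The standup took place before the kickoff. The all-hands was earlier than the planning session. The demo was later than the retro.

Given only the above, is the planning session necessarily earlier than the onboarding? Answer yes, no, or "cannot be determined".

Tracing the constraints gives the onboarding → the standup → the all-hands → the planning session, so the onboarding must come before the planning session.
That means the planning session cannot be before the onboarding.

no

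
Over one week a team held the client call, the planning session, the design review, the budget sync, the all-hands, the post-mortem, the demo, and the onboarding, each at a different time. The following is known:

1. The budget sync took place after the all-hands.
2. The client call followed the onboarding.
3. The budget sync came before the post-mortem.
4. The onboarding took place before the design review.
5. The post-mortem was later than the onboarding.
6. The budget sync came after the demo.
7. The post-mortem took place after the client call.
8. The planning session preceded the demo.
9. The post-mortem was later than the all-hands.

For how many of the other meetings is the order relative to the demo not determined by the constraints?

Forced before the demo: the planning session; forced after the demo: the budget sync and the post-mortem.
That leaves the all-hands, the client call, the design review, and the onboarding with no forced order relative to the demo — 4.

4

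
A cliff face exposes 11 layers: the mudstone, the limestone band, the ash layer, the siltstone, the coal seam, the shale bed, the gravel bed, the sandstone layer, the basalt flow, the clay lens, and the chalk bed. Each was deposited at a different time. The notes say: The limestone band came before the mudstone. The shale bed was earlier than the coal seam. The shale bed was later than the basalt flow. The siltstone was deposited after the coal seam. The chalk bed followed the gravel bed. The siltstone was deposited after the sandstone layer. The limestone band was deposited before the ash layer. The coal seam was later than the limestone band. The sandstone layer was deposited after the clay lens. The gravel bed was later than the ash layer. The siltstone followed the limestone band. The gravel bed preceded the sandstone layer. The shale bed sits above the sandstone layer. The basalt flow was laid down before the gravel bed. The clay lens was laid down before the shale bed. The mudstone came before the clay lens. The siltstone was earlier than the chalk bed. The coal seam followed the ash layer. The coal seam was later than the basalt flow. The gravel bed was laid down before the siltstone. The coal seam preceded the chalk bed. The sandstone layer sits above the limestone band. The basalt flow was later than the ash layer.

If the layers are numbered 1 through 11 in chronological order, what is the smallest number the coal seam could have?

9

The ash layer, the basalt flow, the clay lens, the gravel bed, the limestone band, the mudstone, the sandstone layer, and the shale bed must all come before the coal seam — 8 forced predecessors.
Nothing else is forced ahead of the coal seam, so its earliest slot is position 8 + 1 = 9.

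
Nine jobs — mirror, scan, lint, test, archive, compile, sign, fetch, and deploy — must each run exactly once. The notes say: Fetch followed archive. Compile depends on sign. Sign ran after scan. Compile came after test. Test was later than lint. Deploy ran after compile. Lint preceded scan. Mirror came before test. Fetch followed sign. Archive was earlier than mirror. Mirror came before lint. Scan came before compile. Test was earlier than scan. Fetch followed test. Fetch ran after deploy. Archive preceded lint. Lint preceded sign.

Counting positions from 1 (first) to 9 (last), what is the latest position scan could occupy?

Scan must come before compile, deploy, fetch, and sign — 4 stages forced after it.
Everything else can be placed before scan in some valid order, so scan can sit as late as position 9 − 4 = 5.

5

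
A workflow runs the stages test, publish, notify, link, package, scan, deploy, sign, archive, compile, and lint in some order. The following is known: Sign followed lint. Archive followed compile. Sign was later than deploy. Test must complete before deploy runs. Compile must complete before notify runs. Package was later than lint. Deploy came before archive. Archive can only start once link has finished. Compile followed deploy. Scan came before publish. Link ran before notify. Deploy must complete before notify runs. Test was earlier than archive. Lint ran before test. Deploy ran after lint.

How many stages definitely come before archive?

Directly stated before archive: compile, deploy, link, and test.
Lint reaches archive via lint → deploy → archive.
No chain forces scan (or any of the others) ahead of archive.
That's compile, deploy, link, lint, and test — 5 in all.

5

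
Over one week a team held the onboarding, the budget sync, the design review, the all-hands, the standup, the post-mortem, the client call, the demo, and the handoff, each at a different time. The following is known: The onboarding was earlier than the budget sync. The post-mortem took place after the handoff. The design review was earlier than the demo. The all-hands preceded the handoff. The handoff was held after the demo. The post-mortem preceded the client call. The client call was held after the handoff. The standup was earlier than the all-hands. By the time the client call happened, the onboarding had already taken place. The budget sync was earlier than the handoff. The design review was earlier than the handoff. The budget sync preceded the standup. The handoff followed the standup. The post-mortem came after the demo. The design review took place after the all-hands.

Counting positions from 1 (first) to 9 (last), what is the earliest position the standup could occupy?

3

The budget sync and the onboarding must both come before the standup — 2 forced predecessors.
Nothing else is forced ahead of the standup, so its earliest slot is position 2 + 1 = 3.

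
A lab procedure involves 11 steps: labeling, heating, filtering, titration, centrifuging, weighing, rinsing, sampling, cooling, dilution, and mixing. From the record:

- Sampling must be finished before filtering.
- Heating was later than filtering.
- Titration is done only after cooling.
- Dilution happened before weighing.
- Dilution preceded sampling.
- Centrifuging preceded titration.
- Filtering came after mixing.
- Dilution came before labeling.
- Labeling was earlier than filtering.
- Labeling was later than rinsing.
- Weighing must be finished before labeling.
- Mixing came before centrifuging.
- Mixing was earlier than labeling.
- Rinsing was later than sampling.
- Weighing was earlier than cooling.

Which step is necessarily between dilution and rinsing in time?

Tracing the constraints gives dilution → sampling → rinsing, so sampling sits after dilution and before rinsing.
No other step is forced both after dilution and before rinsing.

sampling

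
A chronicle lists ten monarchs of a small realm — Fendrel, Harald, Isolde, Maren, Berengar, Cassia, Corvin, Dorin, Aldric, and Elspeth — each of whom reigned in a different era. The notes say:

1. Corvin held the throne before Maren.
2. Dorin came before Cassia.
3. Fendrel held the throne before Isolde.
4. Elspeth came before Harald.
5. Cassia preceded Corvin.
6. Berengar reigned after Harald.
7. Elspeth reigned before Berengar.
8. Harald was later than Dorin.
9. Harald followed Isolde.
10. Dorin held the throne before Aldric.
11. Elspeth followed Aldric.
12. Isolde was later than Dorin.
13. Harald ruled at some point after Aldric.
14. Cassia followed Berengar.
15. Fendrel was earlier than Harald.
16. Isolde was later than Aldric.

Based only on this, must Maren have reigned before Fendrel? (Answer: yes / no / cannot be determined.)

Tracing the constraints gives Fendrel → Harald → Berengar → Cassia → Corvin → Maren, so Fendrel must come before Maren.
That means Maren cannot be before Fendrel.

no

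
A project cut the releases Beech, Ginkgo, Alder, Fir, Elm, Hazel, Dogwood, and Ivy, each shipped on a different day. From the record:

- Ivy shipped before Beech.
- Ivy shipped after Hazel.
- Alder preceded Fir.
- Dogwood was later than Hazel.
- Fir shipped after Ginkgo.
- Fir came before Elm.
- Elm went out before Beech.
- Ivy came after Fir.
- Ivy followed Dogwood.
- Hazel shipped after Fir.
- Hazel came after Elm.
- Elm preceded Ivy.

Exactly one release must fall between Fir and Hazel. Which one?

Elm

Tracing the constraints gives Fir → Elm → Hazel, so Elm sits after Fir and before Hazel.
No other release is forced both after Fir and before Hazel.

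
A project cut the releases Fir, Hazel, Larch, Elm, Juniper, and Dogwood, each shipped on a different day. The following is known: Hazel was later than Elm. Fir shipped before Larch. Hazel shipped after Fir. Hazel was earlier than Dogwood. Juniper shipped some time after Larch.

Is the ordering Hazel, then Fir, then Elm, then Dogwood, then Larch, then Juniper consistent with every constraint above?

no

The constraints require Elm before Hazel, but in the proposed sequence Hazel appears ahead of Elm. That one violation is enough.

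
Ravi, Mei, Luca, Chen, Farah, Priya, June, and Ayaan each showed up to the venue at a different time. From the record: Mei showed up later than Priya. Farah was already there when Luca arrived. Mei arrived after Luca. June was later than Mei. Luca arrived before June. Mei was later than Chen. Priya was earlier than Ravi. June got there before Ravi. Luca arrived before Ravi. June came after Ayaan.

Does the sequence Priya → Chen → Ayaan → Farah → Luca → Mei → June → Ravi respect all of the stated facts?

Check each stated constraint against the proposed order — e.g. Priya is ahead of Mei; Priya is ahead of Ravi. Every pair is in the required order; nothing is violated.

yes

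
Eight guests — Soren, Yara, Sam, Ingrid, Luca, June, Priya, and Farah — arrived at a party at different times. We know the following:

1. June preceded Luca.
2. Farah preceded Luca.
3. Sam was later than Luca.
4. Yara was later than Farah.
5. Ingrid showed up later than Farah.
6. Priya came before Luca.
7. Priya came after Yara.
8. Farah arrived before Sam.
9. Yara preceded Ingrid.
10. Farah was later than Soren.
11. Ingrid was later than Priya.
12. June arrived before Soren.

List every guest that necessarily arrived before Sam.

Farah, June, Luca, Priya, Soren, Yara

Directly stated before Sam: Farah and Luca.
June reaches Sam via June → Luca → Sam.
Priya reaches Sam via Priya → Luca → Sam.
Soren reaches Sam via Soren → Farah → Sam.
Likewise Yara reaches Sam by chaining the stated constraints.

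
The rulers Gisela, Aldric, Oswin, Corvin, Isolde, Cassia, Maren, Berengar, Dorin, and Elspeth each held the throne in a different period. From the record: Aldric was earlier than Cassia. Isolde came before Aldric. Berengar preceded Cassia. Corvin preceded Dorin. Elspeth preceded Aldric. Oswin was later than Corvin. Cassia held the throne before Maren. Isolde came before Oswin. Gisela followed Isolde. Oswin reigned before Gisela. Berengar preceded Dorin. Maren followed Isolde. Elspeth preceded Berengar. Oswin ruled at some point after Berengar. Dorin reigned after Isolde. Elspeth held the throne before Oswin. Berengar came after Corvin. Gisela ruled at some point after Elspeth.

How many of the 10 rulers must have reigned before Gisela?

5

Directly stated before Gisela: Elspeth, Isolde, and Oswin.
Berengar reaches Gisela via Berengar → Oswin → Gisela.
Corvin reaches Gisela via Corvin → Oswin → Gisela.
No chain forces Maren (or any of the others) ahead of Gisela.
That's Berengar, Corvin, Elspeth, Isolde, and Oswin — 5 in all.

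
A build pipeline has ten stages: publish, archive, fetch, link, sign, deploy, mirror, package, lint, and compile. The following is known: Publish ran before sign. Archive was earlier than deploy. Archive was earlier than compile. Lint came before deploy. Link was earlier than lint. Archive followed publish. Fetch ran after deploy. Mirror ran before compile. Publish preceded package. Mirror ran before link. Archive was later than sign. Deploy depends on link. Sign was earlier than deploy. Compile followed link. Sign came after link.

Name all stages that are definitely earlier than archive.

Directly stated before archive: publish and sign.
Link reaches archive via link → sign → archive.
Mirror reaches archive via mirror → link → sign → archive.

link, mirror, publish, sign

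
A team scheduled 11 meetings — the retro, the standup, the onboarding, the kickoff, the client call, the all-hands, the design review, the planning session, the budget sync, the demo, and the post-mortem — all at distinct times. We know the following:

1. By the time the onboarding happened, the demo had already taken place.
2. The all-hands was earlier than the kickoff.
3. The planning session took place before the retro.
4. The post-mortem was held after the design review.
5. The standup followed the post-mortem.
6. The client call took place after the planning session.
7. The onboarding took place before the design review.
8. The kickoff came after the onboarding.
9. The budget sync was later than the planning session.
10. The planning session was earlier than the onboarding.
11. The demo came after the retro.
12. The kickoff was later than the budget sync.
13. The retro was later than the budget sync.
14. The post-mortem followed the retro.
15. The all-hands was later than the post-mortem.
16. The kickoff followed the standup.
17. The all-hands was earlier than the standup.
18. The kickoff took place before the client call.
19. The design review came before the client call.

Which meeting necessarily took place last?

the client call

Every other meeting has a chain of constraints placing it before the client call, so the client call is last.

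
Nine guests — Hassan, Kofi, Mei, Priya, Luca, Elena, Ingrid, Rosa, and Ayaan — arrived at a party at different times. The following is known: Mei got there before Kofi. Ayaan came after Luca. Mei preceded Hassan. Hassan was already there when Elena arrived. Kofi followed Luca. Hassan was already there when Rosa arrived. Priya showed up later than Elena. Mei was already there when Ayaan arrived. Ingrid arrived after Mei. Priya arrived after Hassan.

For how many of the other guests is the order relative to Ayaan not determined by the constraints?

Forced before Ayaan: Luca and Mei.
That leaves Elena, Hassan, Ingrid, Kofi, Priya, and Rosa with no forced order relative to Ayaan — 6.

6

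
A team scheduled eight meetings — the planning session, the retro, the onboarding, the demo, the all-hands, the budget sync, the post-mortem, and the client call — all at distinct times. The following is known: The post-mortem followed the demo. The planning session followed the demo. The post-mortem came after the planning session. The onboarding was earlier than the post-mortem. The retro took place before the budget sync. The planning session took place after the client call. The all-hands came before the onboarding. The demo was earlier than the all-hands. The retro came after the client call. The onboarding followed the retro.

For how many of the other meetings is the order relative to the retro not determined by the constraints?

3

Forced before the retro: the client call; forced after the retro: the budget sync, the onboarding, and the post-mortem.
That leaves the all-hands, the demo, and the planning session with no forced order relative to the retro — 3.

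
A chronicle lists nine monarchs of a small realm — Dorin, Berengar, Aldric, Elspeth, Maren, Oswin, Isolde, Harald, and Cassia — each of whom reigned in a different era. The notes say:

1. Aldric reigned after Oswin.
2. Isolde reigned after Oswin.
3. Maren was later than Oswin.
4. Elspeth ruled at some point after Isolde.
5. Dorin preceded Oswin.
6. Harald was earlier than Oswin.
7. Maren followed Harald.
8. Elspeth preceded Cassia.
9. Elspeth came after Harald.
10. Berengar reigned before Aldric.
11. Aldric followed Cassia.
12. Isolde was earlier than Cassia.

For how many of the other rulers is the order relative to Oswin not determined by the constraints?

Forced before Oswin: Dorin and Harald; forced after Oswin: Aldric, Cassia, Elspeth, Isolde, and Maren.
That leaves Berengar with no forced order relative to Oswin — 1.

1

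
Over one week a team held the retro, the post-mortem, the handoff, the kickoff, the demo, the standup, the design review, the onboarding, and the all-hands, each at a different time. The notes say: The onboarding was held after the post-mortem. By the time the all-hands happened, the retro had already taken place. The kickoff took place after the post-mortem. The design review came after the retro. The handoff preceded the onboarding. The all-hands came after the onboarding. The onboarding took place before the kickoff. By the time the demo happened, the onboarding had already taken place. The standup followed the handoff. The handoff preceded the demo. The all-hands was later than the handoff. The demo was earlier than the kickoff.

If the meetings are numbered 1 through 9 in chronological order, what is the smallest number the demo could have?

The handoff, the onboarding, and the post-mortem must all come before the demo — 3 forced predecessors.
Nothing else is forced ahead of the demo, so its earliest slot is position 3 + 1 = 4.

4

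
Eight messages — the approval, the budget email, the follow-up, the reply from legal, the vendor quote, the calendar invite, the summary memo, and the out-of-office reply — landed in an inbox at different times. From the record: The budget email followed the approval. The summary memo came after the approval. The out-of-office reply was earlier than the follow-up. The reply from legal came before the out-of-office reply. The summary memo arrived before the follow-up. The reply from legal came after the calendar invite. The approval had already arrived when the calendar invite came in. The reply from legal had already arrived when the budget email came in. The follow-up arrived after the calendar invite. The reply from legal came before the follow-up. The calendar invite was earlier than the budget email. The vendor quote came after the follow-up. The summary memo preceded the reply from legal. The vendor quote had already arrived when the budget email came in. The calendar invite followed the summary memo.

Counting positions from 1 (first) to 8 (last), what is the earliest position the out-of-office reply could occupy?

The approval, the calendar invite, the reply from legal, and the summary memo must all come before the out-of-office reply — 4 forced predecessors.
Nothing else is forced ahead of the out-of-office reply, so its earliest slot is position 4 + 1 = 5.

5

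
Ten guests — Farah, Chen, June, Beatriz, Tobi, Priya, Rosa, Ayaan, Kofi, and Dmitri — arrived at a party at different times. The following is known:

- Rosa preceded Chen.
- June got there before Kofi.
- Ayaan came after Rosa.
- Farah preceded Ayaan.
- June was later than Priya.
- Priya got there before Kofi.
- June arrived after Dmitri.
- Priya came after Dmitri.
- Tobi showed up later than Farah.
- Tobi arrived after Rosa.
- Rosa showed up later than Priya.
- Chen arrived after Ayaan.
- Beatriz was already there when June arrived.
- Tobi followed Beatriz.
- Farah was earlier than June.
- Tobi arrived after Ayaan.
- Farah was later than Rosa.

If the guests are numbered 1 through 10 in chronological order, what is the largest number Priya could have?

Priya must come before Ayaan, Chen, Farah, June, Kofi, Rosa, and Tobi — 7 guests forced after them.
Everything else can be placed before Priya in some valid order, so Priya can sit as late as position 10 − 7 = 3.

3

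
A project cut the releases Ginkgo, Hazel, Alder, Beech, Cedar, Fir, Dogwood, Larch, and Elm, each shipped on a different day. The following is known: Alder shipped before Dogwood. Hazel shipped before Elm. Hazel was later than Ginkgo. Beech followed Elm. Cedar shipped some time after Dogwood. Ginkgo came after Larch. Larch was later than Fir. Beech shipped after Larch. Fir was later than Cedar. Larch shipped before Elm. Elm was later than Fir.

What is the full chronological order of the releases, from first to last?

The constraints fix every adjacent pair, so only one ordering works:
Alder → Dogwood → Cedar → Fir → Larch → Ginkgo → Hazel → Elm → Beech.

Alder, Dogwood, Cedar, Fir, Larch, Ginkgo, Hazel, Elm, Beech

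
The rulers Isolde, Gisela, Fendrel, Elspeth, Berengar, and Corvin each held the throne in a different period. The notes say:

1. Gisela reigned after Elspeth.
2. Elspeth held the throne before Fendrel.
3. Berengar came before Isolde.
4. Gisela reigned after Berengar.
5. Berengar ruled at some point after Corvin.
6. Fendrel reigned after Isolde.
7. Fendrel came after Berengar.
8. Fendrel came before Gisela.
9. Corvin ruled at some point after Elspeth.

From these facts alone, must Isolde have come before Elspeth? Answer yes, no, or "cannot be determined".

no

Tracing the constraints gives Elspeth → Corvin → Berengar → Isolde, so Elspeth must come before Isolde.
That means Isolde cannot be before Elspeth.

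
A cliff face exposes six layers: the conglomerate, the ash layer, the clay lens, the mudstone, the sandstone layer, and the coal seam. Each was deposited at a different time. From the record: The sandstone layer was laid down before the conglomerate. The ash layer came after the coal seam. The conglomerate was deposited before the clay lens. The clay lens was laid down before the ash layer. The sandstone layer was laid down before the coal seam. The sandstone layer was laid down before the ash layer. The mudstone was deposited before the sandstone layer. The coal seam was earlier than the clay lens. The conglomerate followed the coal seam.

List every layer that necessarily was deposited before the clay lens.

the coal seam, the conglomerate, the mudstone, the sandstone layer

Directly stated before the clay lens: the coal seam and the conglomerate.
The mudstone reaches the clay lens via the mudstone → the sandstone layer → the conglomerate → the clay lens.
The sandstone layer reaches the clay lens via the sandstone layer → the conglomerate → the clay lens.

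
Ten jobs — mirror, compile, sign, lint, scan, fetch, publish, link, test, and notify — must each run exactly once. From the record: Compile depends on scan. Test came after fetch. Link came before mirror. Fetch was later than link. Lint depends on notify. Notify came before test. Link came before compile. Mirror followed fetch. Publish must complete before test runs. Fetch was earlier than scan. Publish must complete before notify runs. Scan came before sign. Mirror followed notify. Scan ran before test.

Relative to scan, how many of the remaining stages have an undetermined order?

4

Forced before scan: fetch and link; forced after scan: compile, sign, and test.
That leaves lint, mirror, notify, and publish with no forced order relative to scan — 4.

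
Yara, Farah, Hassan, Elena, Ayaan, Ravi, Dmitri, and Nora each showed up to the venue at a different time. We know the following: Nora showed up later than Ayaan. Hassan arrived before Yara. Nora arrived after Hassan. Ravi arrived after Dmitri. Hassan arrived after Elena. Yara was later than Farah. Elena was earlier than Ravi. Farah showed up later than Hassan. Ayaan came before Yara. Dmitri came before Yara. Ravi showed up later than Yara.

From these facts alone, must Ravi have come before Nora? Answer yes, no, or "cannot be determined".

No chain of stated constraints runs from Ravi to Nora, and none runs from Nora to Ravi either.
So the relative order of Ravi and Nora is not fixed by the given facts.

cannot be determined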